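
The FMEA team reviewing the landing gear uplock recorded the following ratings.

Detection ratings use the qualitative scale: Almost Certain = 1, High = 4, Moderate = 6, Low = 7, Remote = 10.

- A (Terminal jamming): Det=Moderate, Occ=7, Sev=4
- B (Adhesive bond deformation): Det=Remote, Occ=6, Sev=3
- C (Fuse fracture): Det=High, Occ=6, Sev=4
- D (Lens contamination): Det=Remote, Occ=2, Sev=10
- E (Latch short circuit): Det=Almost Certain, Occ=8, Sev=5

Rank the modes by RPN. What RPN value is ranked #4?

96

RPN = Severity × Occurrence × Detection:
  A: 4 × 7 × 6 = 168
  B: 3 × 6 × 10 = 180
  C: 4 × 6 × 4 = 96
  D: 10 × 2 × 10 = 200
  E: 5 × 8 × 1 = 40
Sorted descending: 200, 180, 168, 96, 40.
The fourth-highest RPN is 96 (C).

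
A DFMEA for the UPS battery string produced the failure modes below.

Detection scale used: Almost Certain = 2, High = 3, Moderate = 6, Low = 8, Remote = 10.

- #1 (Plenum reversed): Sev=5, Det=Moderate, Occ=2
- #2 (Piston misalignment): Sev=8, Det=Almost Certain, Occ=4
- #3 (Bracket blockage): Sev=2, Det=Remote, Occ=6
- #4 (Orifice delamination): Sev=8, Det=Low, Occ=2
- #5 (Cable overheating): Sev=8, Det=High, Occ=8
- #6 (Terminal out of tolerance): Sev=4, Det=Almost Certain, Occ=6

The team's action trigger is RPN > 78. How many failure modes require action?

3

RPN = Severity × Occurrence × Detection:
  #1: 5 × 2 × 6 = 60
  #2: 8 × 4 × 2 = 64
  #3: 2 × 6 × 10 = 120
  #4: 8 × 2 × 8 = 128
  #5: 8 × 8 × 3 = 192
  #6: 4 × 6 × 2 = 48
Modes with RPN > 78: #3 (120), #4 (128), #5 (192) → 3.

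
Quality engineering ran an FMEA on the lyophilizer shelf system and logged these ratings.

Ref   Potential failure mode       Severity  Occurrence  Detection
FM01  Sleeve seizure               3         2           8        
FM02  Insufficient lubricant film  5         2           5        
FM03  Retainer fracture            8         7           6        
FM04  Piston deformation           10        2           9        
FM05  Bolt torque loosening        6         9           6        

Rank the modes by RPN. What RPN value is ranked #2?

324

RPN = Severity × Occurrence × Detection:
  FM01: 3 × 2 × 8 = 48
  FM02: 5 × 2 × 5 = 50
  FM03: 8 × 7 × 6 = 336
  FM04: 10 × 2 × 9 = 180
  FM05: 6 × 9 × 6 = 324
Sorted descending: 336, 324, 180, 50, 48.
The second-highest RPN is 324 (FM05).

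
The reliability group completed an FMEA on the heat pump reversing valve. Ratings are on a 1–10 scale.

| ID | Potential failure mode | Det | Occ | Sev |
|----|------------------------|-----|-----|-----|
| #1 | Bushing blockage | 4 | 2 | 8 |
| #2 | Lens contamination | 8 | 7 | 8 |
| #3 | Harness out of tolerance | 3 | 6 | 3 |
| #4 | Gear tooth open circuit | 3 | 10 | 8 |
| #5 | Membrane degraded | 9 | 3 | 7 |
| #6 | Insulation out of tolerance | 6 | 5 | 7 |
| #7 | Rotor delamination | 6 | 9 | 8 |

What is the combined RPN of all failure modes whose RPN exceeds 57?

1583

RPN = Severity × Occurrence × Detection:
  #1: 8 × 2 × 4 = 64
  #2: 8 × 7 × 8 = 448
  #3: 3 × 6 × 3 = 54
  #4: 8 × 10 × 3 = 240
  #5: 7 × 3 × 9 = 189
  #6: 7 × 5 × 6 = 210
  #7: 8 × 9 × 6 = 432
RPN > 57: #1 (64), #2 (448), #4 (240), #5 (189), #6 (210), #7 (432).
Sum: 64 + 448 + 240 + 189 + 210 + 432 = 1583.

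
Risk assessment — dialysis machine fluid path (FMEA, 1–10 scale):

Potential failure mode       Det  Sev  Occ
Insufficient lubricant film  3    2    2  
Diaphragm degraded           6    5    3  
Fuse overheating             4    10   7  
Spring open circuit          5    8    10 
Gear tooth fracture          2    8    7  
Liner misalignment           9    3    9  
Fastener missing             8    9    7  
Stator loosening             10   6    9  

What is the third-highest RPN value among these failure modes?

400

RPN = Severity × Occurrence × Detection:
  Insufficient lubricant film: 2 × 2 × 3 = 12
  Diaphragm degraded: 5 × 3 × 6 = 90
  Fuse overheating: 10 × 7 × 4 = 280
  Spring open circuit: 8 × 10 × 5 = 400
  Gear tooth fracture: 8 × 7 × 2 = 112
  Liner misalignment: 3 × 9 × 9 = 243
  Fastener missing: 9 × 7 × 8 = 504
  Stator loosening: 6 × 9 × 10 = 540
Sorted descending: 540, 504, 400, 280, 243, 112, 90, 12.
The third-highest RPN is 400 (Spring open circuit).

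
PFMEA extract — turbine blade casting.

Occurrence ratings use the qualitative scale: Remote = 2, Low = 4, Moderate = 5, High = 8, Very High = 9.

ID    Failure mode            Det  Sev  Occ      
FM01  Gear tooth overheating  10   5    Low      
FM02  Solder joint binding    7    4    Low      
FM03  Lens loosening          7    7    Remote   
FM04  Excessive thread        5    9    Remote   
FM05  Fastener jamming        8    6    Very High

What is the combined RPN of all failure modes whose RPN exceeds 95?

RPN = Severity × Occurrence × Detection:
  FM01: 5 × 4 × 10 = 200
  FM02: 4 × 4 × 7 = 112
  FM03: 7 × 2 × 7 = 98
  FM04: 9 × 2 × 5 = 90
  FM05: 6 × 9 × 8 = 432
RPN > 95: FM01 (200), FM02 (112), FM03 (98), FM05 (432).
Sum: 200 + 112 + 98 + 432 = 842.

842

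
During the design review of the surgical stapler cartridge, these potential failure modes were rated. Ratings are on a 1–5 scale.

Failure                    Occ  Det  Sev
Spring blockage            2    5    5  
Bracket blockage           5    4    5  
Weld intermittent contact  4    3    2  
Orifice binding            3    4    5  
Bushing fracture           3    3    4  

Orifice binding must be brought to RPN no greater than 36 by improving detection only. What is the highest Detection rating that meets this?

Orifice binding: S=5, O=3, D=4 → current RPN = 60.
Fixed product = 15. Need 15 × D ≤ 36, so D ≤ 36/15 = 2.40.
Maximum integer Detection rating = 2 (gives RPN 30; D=3 would give 45 > 36).

2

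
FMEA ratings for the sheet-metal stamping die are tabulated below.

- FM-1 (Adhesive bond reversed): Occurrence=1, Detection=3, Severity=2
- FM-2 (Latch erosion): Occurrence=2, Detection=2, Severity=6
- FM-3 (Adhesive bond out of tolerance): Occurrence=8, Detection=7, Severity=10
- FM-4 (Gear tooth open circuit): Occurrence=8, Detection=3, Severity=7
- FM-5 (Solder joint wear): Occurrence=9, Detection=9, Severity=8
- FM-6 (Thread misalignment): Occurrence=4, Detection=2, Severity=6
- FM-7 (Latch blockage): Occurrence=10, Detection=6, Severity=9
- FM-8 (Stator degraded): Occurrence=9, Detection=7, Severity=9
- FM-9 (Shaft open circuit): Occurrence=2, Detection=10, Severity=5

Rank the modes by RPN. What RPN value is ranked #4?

RPN = Severity × Occurrence × Detection:
  FM-1: 2 × 1 × 3 = 6
  FM-2: 6 × 2 × 2 = 24
  FM-3: 10 × 8 × 7 = 560
  FM-4: 7 × 8 × 3 = 168
  FM-5: 8 × 9 × 9 = 648
  FM-6: 6 × 4 × 2 = 48
  FM-7: 9 × 10 × 6 = 540
  FM-8: 9 × 9 × 7 = 567
  FM-9: 5 × 2 × 10 = 100
Sorted descending: 648, 567, 560, 540, 168, 100, 48, 24, 6.
The fourth-highest RPN is 540 (FM-7).

540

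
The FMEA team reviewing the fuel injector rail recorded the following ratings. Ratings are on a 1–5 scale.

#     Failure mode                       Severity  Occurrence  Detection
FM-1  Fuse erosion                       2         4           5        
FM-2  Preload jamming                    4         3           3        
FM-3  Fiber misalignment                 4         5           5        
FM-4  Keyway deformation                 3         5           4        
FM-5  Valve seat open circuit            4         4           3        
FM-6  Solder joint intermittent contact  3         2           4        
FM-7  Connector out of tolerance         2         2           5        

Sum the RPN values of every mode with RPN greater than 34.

RPN = Severity × Occurrence × Detection:
  FM-1: 2 × 4 × 5 = 40
  FM-2: 4 × 3 × 3 = 36
  FM-3: 4 × 5 × 5 = 100
  FM-4: 3 × 5 × 4 = 60
  FM-5: 4 × 4 × 3 = 48
  FM-6: 3 × 2 × 4 = 24
  FM-7: 2 × 2 × 5 = 20
RPN > 34: FM-1 (40), FM-2 (36), FM-3 (100), FM-4 (60), FM-5 (48).
Sum: 40 + 36 + 100 + 60 + 48 = 284.

284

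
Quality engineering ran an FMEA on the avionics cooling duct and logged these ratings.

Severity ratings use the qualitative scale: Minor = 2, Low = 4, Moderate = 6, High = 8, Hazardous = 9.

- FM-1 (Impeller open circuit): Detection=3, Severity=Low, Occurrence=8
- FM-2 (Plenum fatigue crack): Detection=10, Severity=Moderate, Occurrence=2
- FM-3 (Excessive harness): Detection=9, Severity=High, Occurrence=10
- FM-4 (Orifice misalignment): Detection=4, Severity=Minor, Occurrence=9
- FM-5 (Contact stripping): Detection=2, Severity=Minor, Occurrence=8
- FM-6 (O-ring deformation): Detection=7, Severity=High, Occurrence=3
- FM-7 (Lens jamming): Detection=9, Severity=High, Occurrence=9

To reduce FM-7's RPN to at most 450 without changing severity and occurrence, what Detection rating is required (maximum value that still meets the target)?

FM-7: S=8, O=9, D=9 → current RPN = 648.
Fixed product = 72. Need 72 × D ≤ 450, so D ≤ 450/72 = 6.25.
Maximum integer Detection rating = 6 (gives RPN 432; D=7 would give 504 > 450).

6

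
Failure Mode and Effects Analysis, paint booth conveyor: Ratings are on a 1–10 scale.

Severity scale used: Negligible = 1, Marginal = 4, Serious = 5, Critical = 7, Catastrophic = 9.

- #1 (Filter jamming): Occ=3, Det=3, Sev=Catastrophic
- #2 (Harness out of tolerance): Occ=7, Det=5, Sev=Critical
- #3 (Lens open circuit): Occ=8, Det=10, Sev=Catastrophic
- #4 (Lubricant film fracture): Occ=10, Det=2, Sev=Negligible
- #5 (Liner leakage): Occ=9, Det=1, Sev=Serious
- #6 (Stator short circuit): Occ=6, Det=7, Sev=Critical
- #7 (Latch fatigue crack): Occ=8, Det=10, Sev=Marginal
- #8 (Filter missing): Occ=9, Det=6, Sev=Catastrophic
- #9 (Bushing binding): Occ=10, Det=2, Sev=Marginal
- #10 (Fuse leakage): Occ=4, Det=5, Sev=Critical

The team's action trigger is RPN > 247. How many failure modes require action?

RPN = Severity × Occurrence × Detection:
  #1: 9 × 3 × 3 = 81
  #2: 7 × 7 × 5 = 245
  #3: 9 × 8 × 10 = 720
  #4: 1 × 10 × 2 = 20
  #5: 5 × 9 × 1 = 45
  #6: 7 × 6 × 7 = 294
  #7: 4 × 8 × 10 = 320
  #8: 9 × 9 × 6 = 486
  #9: 4 × 10 × 2 = 80
  #10: 7 × 4 × 5 = 140
Modes with RPN > 247: #3 (720), #6 (294), #7 (320), #8 (486) → 4.

4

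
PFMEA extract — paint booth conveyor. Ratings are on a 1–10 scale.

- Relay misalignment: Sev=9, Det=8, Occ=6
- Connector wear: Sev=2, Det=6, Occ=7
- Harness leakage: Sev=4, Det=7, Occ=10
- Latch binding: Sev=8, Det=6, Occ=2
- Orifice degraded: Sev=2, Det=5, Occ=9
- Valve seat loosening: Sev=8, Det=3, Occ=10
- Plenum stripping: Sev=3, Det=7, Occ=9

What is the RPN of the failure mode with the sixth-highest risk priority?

RPN = Severity × Occurrence × Detection:
  Relay misalignment: 9 × 6 × 8 = 432
  Connector wear: 2 × 7 × 6 = 84
  Harness leakage: 4 × 10 × 7 = 280
  Latch binding: 8 × 2 × 6 = 96
  Orifice degraded: 2 × 9 × 5 = 90
  Valve seat loosening: 8 × 10 × 3 = 240
  Plenum stripping: 3 × 9 × 7 = 189
Sorted descending: 432, 280, 240, 189, 96, 90, 84.
The sixth-highest RPN is 90 (Orifice degraded).

90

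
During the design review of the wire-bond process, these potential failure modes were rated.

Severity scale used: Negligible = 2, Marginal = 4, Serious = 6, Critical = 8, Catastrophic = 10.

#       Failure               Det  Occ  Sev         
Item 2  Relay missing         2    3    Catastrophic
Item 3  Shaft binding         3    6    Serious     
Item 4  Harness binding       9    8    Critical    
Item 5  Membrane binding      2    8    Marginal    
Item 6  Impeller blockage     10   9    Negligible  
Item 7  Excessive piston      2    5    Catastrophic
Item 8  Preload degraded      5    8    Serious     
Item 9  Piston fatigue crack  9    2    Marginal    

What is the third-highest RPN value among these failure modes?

180

RPN = Severity × Occurrence × Detection:
  Item 2: 10 × 3 × 2 = 60
  Item 3: 6 × 6 × 3 = 108
  Item 4: 8 × 8 × 9 = 576
  Item 5: 4 × 8 × 2 = 64
  Item 6: 2 × 9 × 10 = 180
  Item 7: 10 × 5 × 2 = 100
  Item 8: 6 × 8 × 5 = 240
  Item 9: 4 × 2 × 9 = 72
Sorted descending: 576, 240, 180, 108, 100, 72, 64, 60.
The third-highest RPN is 180 (Item 6).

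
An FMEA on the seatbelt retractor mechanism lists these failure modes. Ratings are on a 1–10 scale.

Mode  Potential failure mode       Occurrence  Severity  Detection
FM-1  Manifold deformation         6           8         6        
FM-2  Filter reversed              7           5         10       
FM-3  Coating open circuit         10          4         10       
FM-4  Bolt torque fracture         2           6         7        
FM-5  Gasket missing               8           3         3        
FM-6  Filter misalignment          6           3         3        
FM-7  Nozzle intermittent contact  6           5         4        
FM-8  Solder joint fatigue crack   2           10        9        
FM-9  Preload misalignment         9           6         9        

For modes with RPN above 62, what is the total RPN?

1980

RPN = Severity × Occurrence × Detection:
  FM-1: 8 × 6 × 6 = 288
  FM-2: 5 × 7 × 10 = 350
  FM-3: 4 × 10 × 10 = 400
  FM-4: 6 × 2 × 7 = 84
  FM-5: 3 × 8 × 3 = 72
  FM-6: 3 × 6 × 3 = 54
  FM-7: 5 × 6 × 4 = 120
  FM-8: 10 × 2 × 9 = 180
  FM-9: 6 × 9 × 9 = 486
RPN > 62: FM-1 (288), FM-2 (350), FM-3 (400), FM-4 (84), FM-5 (72), FM-7 (120), FM-8 (180), FM-9 (486).
Sum: 288 + 350 + 400 + 84 + 72 + 120 + 180 + 486 = 1980.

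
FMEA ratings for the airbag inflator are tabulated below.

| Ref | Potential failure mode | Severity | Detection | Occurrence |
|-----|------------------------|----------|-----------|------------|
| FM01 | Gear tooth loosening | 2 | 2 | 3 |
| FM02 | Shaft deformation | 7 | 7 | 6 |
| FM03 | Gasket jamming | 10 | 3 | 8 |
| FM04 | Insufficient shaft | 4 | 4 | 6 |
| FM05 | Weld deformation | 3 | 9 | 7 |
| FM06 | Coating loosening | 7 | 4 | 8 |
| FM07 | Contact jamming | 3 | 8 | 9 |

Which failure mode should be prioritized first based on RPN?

FM02

RPN = Severity × Occurrence × Detection:
  FM01: 2 × 3 × 2 = 12
  FM02: 7 × 6 × 7 = 294
  FM03: 10 × 8 × 3 = 240
  FM04: 4 × 6 × 4 = 96
  FM05: 3 × 7 × 9 = 189
  FM06: 7 × 8 × 4 = 224
  FM07: 3 × 9 × 8 = 216
Highest RPN is 294 → FM02.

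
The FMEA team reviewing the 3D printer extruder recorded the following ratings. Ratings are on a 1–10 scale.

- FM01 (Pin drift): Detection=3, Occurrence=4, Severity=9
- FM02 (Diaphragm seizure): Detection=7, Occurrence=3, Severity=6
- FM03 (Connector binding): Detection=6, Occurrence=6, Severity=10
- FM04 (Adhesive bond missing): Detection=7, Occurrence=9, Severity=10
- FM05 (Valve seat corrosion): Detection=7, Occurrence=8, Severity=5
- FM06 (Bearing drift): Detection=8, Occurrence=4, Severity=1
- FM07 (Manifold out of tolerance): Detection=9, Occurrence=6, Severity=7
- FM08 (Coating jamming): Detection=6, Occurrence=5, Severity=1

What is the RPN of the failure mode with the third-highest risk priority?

360

RPN = Severity × Occurrence × Detection:
  FM01: 9 × 4 × 3 = 108
  FM02: 6 × 3 × 7 = 126
  FM03: 10 × 6 × 6 = 360
  FM04: 10 × 9 × 7 = 630
  FM05: 5 × 8 × 7 = 280
  FM06: 1 × 4 × 8 = 32
  FM07: 7 × 6 × 9 = 378
  FM08: 1 × 5 × 6 = 30
Sorted descending: 630, 378, 360, 280, 126, 108, 32, 30.
The third-highest RPN is 360 (FM03).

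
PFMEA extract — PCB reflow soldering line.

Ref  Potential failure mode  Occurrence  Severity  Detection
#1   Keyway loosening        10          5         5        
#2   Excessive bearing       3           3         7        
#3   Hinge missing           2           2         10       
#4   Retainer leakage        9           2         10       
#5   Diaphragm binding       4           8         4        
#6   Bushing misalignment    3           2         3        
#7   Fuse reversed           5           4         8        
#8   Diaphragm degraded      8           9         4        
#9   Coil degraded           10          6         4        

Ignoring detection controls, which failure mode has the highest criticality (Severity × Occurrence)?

#8

Criticality = Severity × Occurrence:
  #1: 5 × 10 = 50
  #2: 3 × 3 = 9
  #3: 2 × 2 = 4
  #4: 2 × 9 = 18
  #5: 8 × 4 = 32
  #6: 2 × 3 = 6
  #7: 4 × 5 = 20
  #8: 9 × 8 = 72
  #9: 6 × 10 = 60
Highest criticality is 72 → #8.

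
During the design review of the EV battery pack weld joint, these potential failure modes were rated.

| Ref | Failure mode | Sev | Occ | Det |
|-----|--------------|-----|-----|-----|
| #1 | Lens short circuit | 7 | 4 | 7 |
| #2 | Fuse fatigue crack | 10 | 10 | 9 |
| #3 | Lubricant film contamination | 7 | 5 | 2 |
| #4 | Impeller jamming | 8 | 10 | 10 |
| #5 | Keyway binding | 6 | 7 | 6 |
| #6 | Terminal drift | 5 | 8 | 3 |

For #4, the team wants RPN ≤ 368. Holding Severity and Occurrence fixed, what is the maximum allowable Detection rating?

4

#4: S=8, O=10, D=10 → current RPN = 800.
Fixed product = 80. Need 80 × D ≤ 368, so D ≤ 368/80 = 4.60.
Maximum integer Detection rating = 4 (gives RPN 320; D=5 would give 400 > 368).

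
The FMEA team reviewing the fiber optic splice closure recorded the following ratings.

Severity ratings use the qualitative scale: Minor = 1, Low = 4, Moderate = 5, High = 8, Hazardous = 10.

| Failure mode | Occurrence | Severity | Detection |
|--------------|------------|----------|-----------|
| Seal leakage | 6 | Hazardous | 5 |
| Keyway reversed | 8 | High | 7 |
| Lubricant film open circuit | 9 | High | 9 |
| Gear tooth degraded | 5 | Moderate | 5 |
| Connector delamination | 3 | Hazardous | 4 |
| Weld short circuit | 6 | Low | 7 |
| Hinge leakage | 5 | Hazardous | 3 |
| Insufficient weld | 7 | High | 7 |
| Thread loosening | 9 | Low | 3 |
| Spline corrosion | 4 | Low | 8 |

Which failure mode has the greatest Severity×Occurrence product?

Criticality = Severity × Occurrence:
  Seal leakage: 10 × 6 = 60
  Keyway reversed: 8 × 8 = 64
  Lubricant film open circuit: 8 × 9 = 72
  Gear tooth degraded: 5 × 5 = 25
  Connector delamination: 10 × 3 = 30
  Weld short circuit: 4 × 6 = 24
  Hinge leakage: 10 × 5 = 50
  Insufficient weld: 8 × 7 = 56
  Thread loosening: 4 × 9 = 36
  Spline corrosion: 4 × 4 = 16
Highest criticality is 72 → Lubricant film open circuit.

Lubricant film open circuit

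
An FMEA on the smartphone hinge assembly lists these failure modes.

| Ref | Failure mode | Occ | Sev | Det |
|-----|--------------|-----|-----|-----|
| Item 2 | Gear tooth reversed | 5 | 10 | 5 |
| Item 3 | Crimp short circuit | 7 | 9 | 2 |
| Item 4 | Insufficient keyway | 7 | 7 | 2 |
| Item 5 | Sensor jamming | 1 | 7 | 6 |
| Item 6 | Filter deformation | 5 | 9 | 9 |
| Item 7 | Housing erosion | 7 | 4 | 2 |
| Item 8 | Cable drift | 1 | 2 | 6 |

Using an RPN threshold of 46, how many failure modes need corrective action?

5

RPN = Severity × Occurrence × Detection:
  Item 2: 10 × 5 × 5 = 250
  Item 3: 9 × 7 × 2 = 126
  Item 4: 7 × 7 × 2 = 98
  Item 5: 7 × 1 × 6 = 42
  Item 6: 9 × 5 × 9 = 405
  Item 7: 4 × 7 × 2 = 56
  Item 8: 2 × 1 × 6 = 12
Modes with RPN ≥ 46: Item 2 (250), Item 3 (126), Item 4 (98), Item 6 (405), Item 7 (56) → 5.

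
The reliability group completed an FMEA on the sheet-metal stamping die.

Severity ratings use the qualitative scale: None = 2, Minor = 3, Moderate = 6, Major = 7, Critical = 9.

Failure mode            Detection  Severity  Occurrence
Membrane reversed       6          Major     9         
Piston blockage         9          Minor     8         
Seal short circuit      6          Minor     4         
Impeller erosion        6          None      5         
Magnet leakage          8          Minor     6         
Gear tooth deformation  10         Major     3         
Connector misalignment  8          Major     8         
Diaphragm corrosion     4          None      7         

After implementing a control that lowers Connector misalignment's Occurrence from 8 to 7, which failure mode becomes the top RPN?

RPN = Severity × Occurrence × Detection:
  Membrane reversed: 7 × 9 × 6 = 378
  Piston blockage: 3 × 8 × 9 = 216
  Seal short circuit: 3 × 4 × 6 = 72
  Impeller erosion: 2 × 5 × 6 = 60
  Magnet leakage: 3 × 6 × 8 = 144
  Gear tooth deformation: 7 × 3 × 10 = 210
  Connector misalignment: 7 × 8 × 8 = 448
  Diaphragm corrosion: 2 × 7 × 4 = 56
After action: Connector misalignment → 7 × 7 × 8 = 392.
Revised RPNs: Connector misalignment=392, Membrane reversed=378, Piston blockage=216, Gear tooth deformation=210, Magnet leakage=144, Seal short circuit=72, Impeller erosion=60, Diaphragm corrosion=56.
Highest is now Connector misalignment (392).

Connector misalignment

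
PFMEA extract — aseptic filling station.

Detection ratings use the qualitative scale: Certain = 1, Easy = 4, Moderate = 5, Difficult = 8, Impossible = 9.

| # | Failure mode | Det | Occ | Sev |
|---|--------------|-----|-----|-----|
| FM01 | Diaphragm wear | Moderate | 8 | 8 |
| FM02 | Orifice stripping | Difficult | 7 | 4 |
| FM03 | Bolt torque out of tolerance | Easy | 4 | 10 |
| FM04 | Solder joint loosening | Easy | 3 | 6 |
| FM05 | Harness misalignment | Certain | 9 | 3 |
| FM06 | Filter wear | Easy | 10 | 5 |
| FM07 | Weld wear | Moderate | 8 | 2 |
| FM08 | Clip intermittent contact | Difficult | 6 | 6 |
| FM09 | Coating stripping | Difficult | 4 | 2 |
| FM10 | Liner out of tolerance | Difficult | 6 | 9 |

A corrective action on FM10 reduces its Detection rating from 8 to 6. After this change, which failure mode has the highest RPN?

FM10

RPN = Severity × Occurrence × Detection:
  FM01: 8 × 8 × 5 = 320
  FM02: 4 × 7 × 8 = 224
  FM03: 10 × 4 × 4 = 160
  FM04: 6 × 3 × 4 = 72
  FM05: 3 × 9 × 1 = 27
  FM06: 5 × 10 × 4 = 200
  FM07: 2 × 8 × 5 = 80
  FM08: 6 × 6 × 8 = 288
  FM09: 2 × 4 × 8 = 64
  FM10: 9 × 6 × 8 = 432
After action: FM10 → 9 × 6 × 6 = 324.
Revised RPNs: FM10=324, FM01=320, FM08=288, FM02=224, FM06=200, FM03=160, FM07=80, FM04=72, FM09=64, FM05=27.
Highest is now FM10 (324).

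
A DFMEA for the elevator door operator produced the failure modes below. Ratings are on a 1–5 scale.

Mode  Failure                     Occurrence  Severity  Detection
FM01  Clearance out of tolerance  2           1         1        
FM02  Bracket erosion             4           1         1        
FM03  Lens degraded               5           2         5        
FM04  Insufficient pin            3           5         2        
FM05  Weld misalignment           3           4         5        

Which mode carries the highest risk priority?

RPN = Severity × Occurrence × Detection:
  FM01: 1 × 2 × 1 = 2
  FM02: 1 × 4 × 1 = 4
  FM03: 2 × 5 × 5 = 50
  FM04: 5 × 3 × 2 = 30
  FM05: 4 × 3 × 5 = 60
Highest RPN is 60 → FM05.

FM05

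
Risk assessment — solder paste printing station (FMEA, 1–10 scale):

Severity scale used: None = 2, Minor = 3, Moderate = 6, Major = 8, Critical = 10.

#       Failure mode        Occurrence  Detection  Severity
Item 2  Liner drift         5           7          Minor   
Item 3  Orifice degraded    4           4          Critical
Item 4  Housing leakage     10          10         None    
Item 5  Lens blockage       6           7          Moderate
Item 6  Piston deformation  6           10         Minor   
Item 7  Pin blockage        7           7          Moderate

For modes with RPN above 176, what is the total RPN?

926

RPN = Severity × Occurrence × Detection:
  Item 2: 3 × 5 × 7 = 105
  Item 3: 10 × 4 × 4 = 160
  Item 4: 2 × 10 × 10 = 200
  Item 5: 6 × 6 × 7 = 252
  Item 6: 3 × 6 × 10 = 180
  Item 7: 6 × 7 × 7 = 294
RPN > 176: Item 4 (200), Item 5 (252), Item 6 (180), Item 7 (294).
Sum: 200 + 252 + 180 + 294 = 926.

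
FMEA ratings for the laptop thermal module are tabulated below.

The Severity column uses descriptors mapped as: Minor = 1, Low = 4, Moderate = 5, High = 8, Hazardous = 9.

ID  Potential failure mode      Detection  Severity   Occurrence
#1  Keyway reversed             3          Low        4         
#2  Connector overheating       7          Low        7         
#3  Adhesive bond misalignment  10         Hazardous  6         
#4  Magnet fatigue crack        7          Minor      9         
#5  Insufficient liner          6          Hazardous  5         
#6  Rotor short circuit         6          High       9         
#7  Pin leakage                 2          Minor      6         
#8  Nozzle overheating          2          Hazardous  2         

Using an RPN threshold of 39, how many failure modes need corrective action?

RPN = Severity × Occurrence × Detection:
  #1: 4 × 4 × 3 = 48
  #2: 4 × 7 × 7 = 196
  #3: 9 × 6 × 10 = 540
  #4: 1 × 9 × 7 = 63
  #5: 9 × 5 × 6 = 270
  #6: 8 × 9 × 6 = 432
  #7: 1 × 6 × 2 = 12
  #8: 9 × 2 × 2 = 36
Modes with RPN ≥ 39: #1 (48), #2 (196), #3 (540), #4 (63), #5 (270), #6 (432) → 6.

6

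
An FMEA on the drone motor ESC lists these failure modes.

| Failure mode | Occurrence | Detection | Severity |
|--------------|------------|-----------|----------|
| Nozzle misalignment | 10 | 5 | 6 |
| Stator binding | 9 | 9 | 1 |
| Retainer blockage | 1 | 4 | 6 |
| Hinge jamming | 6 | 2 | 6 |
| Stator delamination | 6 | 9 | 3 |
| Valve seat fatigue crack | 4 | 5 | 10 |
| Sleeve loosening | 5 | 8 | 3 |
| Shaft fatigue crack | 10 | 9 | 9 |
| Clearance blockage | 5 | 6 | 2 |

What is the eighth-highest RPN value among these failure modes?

60

RPN = Severity × Occurrence × Detection:
  Nozzle misalignment: 6 × 10 × 5 = 300
  Stator binding: 1 × 9 × 9 = 81
  Retainer blockage: 6 × 1 × 4 = 24
  Hinge jamming: 6 × 6 × 2 = 72
  Stator delamination: 3 × 6 × 9 = 162
  Valve seat fatigue crack: 10 × 4 × 5 = 200
  Sleeve loosening: 3 × 5 × 8 = 120
  Shaft fatigue crack: 9 × 10 × 9 = 810
  Clearance blockage: 2 × 5 × 6 = 60
Sorted descending: 810, 300, 200, 162, 120, 81, 72, 60, 24.
The eighth-highest RPN is 60 (Clearance blockage).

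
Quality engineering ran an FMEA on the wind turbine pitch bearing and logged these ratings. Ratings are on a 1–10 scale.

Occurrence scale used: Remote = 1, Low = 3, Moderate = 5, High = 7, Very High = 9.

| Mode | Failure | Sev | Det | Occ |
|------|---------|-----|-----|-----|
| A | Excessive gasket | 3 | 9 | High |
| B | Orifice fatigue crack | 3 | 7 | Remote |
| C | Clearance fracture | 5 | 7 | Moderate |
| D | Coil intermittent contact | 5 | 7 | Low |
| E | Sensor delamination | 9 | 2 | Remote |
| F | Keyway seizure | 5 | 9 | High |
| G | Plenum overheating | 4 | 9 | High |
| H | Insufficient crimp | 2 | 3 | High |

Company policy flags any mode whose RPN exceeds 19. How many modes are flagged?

RPN = Severity × Occurrence × Detection:
  A: 3 × 7 × 9 = 189
  B: 3 × 1 × 7 = 21
  C: 5 × 5 × 7 = 175
  D: 5 × 3 × 7 = 105
  E: 9 × 1 × 2 = 18
  F: 5 × 7 × 9 = 315
  G: 4 × 7 × 9 = 252
  H: 2 × 7 × 3 = 42
Modes with RPN > 19: A (189), B (21), C (175), D (105), F (315), G (252), H (42) → 7.

7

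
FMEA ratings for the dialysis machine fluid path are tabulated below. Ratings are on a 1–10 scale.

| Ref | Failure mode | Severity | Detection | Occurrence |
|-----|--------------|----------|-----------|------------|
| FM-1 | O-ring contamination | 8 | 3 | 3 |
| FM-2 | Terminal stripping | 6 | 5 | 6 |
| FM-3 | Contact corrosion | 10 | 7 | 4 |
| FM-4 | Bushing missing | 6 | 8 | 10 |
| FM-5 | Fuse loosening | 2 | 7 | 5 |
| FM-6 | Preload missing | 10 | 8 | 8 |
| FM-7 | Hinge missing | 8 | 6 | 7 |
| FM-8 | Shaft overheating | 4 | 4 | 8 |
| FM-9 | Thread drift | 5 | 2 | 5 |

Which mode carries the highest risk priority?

FM-6

RPN = Severity × Occurrence × Detection:
  FM-1: 8 × 3 × 3 = 72
  FM-2: 6 × 6 × 5 = 180
  FM-3: 10 × 4 × 7 = 280
  FM-4: 6 × 10 × 8 = 480
  FM-5: 2 × 5 × 7 = 70
  FM-6: 10 × 8 × 8 = 640
  FM-7: 8 × 7 × 6 = 336
  FM-8: 4 × 8 × 4 = 128
  FM-9: 5 × 5 × 2 = 50
Highest RPN is 640 → FM-6.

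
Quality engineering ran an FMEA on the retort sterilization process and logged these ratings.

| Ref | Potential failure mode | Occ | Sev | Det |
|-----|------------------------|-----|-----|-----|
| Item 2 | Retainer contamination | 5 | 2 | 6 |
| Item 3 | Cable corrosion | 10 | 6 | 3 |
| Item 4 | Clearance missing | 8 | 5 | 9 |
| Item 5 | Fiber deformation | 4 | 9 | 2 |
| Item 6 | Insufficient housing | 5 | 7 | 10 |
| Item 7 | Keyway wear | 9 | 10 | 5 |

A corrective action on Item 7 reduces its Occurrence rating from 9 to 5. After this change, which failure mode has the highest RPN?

Item 4

RPN = Severity × Occurrence × Detection:
  Item 2: 2 × 5 × 6 = 60
  Item 3: 6 × 10 × 3 = 180
  Item 4: 5 × 8 × 9 = 360
  Item 5: 9 × 4 × 2 = 72
  Item 6: 7 × 5 × 10 = 350
  Item 7: 10 × 9 × 5 = 450
After action: Item 7 → 10 × 5 × 5 = 250.
Revised RPNs: Item 4=360, Item 6=350, Item 7=250, Item 3=180, Item 5=72, Item 2=60.
Highest is now Item 4 (360).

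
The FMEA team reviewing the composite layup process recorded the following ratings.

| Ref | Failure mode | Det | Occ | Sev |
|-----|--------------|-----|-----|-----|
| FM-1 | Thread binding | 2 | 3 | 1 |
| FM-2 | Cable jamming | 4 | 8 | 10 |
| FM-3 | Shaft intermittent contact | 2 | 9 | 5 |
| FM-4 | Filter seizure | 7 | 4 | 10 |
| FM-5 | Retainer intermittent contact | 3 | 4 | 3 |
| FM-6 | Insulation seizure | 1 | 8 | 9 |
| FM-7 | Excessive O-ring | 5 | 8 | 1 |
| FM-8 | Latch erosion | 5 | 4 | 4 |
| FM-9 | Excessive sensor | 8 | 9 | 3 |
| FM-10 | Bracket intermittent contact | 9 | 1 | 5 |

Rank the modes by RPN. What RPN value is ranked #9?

RPN = Severity × Occurrence × Detection:
  FM-1: 1 × 3 × 2 = 6
  FM-2: 10 × 8 × 4 = 320
  FM-3: 5 × 9 × 2 = 90
  FM-4: 10 × 4 × 7 = 280
  FM-5: 3 × 4 × 3 = 36
  FM-6: 9 × 8 × 1 = 72
  FM-7: 1 × 8 × 5 = 40
  FM-8: 4 × 4 × 5 = 80
  FM-9: 3 × 9 × 8 = 216
  FM-10: 5 × 1 × 9 = 45
Sorted descending: 320, 280, 216, 90, 80, 72, 45, 40, 36, 6.
The 9th-highest RPN is 36 (FM-5).

36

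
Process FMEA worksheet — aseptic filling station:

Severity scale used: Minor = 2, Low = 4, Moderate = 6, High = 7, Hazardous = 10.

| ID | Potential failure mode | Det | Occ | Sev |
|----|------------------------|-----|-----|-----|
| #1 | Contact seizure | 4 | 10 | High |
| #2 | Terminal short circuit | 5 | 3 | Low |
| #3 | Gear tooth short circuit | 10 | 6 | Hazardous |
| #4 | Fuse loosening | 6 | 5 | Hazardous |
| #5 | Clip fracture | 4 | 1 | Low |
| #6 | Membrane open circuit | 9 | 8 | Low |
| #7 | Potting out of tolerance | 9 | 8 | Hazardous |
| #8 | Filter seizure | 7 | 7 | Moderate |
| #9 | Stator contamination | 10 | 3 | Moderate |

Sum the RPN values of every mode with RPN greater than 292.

RPN = Severity × Occurrence × Detection:
  #1: 7 × 10 × 4 = 280
  #2: 4 × 3 × 5 = 60
  #3: 10 × 6 × 10 = 600
  #4: 10 × 5 × 6 = 300
  #5: 4 × 1 × 4 = 16
  #6: 4 × 8 × 9 = 288
  #7: 10 × 8 × 9 = 720
  #8: 6 × 7 × 7 = 294
  #9: 6 × 3 × 10 = 180
RPN > 292: #3 (600), #4 (300), #7 (720), #8 (294).
Sum: 600 + 300 + 720 + 294 = 1914.

1914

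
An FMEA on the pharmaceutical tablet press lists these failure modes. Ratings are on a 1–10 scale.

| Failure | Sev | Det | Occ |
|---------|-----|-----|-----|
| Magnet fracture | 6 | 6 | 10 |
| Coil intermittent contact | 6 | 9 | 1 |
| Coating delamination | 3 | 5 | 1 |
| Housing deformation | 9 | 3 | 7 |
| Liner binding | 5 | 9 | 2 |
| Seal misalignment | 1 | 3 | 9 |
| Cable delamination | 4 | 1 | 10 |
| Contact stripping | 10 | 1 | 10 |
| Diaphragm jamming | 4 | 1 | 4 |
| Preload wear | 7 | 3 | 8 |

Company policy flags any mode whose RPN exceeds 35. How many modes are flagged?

7

RPN = Severity × Occurrence × Detection:
  Magnet fracture: 6 × 10 × 6 = 360
  Coil intermittent contact: 6 × 1 × 9 = 54
  Coating delamination: 3 × 1 × 5 = 15
  Housing deformation: 9 × 7 × 3 = 189
  Liner binding: 5 × 2 × 9 = 90
  Seal misalignment: 1 × 9 × 3 = 27
  Cable delamination: 4 × 10 × 1 = 40
  Contact stripping: 10 × 10 × 1 = 100
  Diaphragm jamming: 4 × 4 × 1 = 16
  Preload wear: 7 × 8 × 3 = 168
Modes with RPN > 35: Magnet fracture (360), Coil intermittent contact (54), Housing deformation (189), Liner binding (90), Cable delamination (40), Contact stripping (100), Preload wear (168) → 7.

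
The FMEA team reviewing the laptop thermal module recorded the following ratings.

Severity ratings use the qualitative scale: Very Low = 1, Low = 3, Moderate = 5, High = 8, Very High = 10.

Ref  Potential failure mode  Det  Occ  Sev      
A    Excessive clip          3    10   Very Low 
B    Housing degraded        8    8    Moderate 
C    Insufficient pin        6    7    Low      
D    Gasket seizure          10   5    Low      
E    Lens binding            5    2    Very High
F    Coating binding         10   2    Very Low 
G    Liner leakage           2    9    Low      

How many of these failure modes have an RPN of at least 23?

6

RPN = Severity × Occurrence × Detection:
  A: 1 × 10 × 3 = 30
  B: 5 × 8 × 8 = 320
  C: 3 × 7 × 6 = 126
  D: 3 × 5 × 10 = 150
  E: 10 × 2 × 5 = 100
  F: 1 × 2 × 10 = 20
  G: 3 × 9 × 2 = 54
Modes with RPN ≥ 23: A (30), B (320), C (126), D (150), E (100), G (54) → 6.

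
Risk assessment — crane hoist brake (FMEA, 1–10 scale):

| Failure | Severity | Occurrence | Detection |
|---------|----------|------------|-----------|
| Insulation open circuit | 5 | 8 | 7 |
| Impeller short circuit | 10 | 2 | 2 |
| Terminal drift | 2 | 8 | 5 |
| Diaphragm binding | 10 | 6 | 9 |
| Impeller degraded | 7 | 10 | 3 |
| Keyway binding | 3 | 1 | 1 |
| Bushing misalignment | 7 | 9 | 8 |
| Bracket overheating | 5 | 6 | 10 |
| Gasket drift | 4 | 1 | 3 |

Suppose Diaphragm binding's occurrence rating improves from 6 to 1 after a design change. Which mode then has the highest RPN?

RPN = Severity × Occurrence × Detection:
  Insulation open circuit: 5 × 8 × 7 = 280
  Impeller short circuit: 10 × 2 × 2 = 40
  Terminal drift: 2 × 8 × 5 = 80
  Diaphragm binding: 10 × 6 × 9 = 540
  Impeller degraded: 7 × 10 × 3 = 210
  Keyway binding: 3 × 1 × 1 = 3
  Bushing misalignment: 7 × 9 × 8 = 504
  Bracket overheating: 5 × 6 × 10 = 300
  Gasket drift: 4 × 1 × 3 = 12
After action: Diaphragm binding → 10 × 1 × 9 = 90.
Revised RPNs: Bushing misalignment=504, Bracket overheating=300, Insulation open circuit=280, Impeller degraded=210, Diaphragm binding=90, Terminal drift=80, Impeller short circuit=40, Gasket drift=12, Keyway binding=3.
Highest is now Bushing misalignment (504).

Bushing misalignment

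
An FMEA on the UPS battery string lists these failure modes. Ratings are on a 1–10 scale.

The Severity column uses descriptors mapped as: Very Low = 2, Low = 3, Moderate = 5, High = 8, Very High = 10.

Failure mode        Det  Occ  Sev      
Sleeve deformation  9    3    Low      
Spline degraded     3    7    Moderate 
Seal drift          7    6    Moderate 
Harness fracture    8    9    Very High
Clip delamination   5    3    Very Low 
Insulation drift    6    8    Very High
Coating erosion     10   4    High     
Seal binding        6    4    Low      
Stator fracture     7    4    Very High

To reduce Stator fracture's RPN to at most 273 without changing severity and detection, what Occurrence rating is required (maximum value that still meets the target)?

Stator fracture: S=10, O=4, D=7 → current RPN = 280.
Fixed product = 70. Need 70 × O ≤ 273, so O ≤ 273/70 = 3.90.
Maximum integer Occurrence rating = 3 (gives RPN 210; O=4 would give 280 > 273).

3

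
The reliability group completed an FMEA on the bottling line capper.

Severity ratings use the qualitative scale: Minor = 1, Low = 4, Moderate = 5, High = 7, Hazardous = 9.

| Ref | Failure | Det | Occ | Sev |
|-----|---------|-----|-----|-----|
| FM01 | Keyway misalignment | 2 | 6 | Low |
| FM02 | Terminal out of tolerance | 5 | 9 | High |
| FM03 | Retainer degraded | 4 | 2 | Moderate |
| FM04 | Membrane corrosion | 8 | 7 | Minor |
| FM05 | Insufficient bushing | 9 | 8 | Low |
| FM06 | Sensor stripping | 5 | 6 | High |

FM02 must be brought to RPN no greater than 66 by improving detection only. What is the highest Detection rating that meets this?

1

FM02: S=7, O=9, D=5 → current RPN = 315.
Fixed product = 63. Need 63 × D ≤ 66, so D ≤ 66/63 = 1.05.
Maximum integer Detection rating = 1 (gives RPN 63; D=2 would give 126 > 66).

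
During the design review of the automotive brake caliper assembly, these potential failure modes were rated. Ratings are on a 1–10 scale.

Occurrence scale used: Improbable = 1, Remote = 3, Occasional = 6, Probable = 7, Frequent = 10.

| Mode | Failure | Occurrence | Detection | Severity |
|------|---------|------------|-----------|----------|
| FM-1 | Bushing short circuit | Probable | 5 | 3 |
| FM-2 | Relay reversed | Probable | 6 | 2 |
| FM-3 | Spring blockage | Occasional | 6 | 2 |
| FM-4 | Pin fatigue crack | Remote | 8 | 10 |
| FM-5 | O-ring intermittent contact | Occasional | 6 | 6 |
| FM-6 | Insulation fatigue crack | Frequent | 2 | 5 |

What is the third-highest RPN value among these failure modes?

105

RPN = Severity × Occurrence × Detection:
  FM-1: 3 × 7 × 5 = 105
  FM-2: 2 × 7 × 6 = 84
  FM-3: 2 × 6 × 6 = 72
  FM-4: 10 × 3 × 8 = 240
  FM-5: 6 × 6 × 6 = 216
  FM-6: 5 × 10 × 2 = 100
Sorted descending: 240, 216, 105, 100, 84, 72.
The third-highest RPN is 105 (FM-1).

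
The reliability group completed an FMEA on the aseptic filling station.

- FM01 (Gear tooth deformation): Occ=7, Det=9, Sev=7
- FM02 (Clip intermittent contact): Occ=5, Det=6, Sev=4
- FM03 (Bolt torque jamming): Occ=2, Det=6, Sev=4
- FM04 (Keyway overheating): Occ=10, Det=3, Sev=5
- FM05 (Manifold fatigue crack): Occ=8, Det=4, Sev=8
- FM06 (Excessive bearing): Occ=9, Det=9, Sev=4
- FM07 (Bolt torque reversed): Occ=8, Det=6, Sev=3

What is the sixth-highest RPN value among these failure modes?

RPN = Severity × Occurrence × Detection:
  FM01: 7 × 7 × 9 = 441
  FM02: 4 × 5 × 6 = 120
  FM03: 4 × 2 × 6 = 48
  FM04: 5 × 10 × 3 = 150
  FM05: 8 × 8 × 4 = 256
  FM06: 4 × 9 × 9 = 324
  FM07: 3 × 8 × 6 = 144
Sorted descending: 441, 324, 256, 150, 144, 120, 48.
The sixth-highest RPN is 120 (FM02).

120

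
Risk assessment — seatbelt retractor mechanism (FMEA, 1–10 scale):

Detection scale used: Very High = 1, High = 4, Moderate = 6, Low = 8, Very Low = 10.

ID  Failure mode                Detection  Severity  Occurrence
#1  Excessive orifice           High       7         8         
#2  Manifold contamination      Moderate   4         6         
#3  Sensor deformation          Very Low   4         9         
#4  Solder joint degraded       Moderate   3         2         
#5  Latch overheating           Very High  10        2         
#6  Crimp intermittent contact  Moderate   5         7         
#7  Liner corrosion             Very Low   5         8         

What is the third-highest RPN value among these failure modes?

224

RPN = Severity × Occurrence × Detection:
  #1: 7 × 8 × 4 = 224
  #2: 4 × 6 × 6 = 144
  #3: 4 × 9 × 10 = 360
  #4: 3 × 2 × 6 = 36
  #5: 10 × 2 × 1 = 20
  #6: 5 × 7 × 6 = 210
  #7: 5 × 8 × 10 = 400
Sorted descending: 400, 360, 224, 210, 144, 36, 20.
The third-highest RPN is 224 (#1).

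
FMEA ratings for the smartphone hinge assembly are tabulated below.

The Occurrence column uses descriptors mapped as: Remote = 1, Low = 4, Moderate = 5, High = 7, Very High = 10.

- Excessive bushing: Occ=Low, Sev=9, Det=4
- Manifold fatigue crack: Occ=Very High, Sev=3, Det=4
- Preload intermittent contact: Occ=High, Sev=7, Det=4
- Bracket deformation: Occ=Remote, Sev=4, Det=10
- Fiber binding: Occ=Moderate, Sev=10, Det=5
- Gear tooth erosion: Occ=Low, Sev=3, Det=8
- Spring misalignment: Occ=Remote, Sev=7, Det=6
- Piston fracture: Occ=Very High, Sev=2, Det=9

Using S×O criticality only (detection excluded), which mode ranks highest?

Fiber binding

Criticality = Severity × Occurrence:
  Excessive bushing: 9 × 4 = 36
  Manifold fatigue crack: 3 × 10 = 30
  Preload intermittent contact: 7 × 7 = 49
  Bracket deformation: 4 × 1 = 4
  Fiber binding: 10 × 5 = 50
  Gear tooth erosion: 3 × 4 = 12
  Spring misalignment: 7 × 1 = 7
  Piston fracture: 2 × 10 = 20
Highest criticality is 50 → Fiber binding.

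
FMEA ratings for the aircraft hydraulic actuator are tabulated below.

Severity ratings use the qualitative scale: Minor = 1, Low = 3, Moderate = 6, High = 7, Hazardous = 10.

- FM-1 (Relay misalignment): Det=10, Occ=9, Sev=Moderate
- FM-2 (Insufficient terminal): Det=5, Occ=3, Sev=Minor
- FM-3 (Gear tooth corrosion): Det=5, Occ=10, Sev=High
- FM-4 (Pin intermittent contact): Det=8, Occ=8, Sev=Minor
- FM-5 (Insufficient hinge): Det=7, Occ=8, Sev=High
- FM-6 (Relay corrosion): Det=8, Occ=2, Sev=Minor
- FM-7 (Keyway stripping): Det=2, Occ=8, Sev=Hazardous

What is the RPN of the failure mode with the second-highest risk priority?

392

RPN = Severity × Occurrence × Detection:
  FM-1: 6 × 9 × 10 = 540
  FM-2: 1 × 3 × 5 = 15
  FM-3: 7 × 10 × 5 = 350
  FM-4: 1 × 8 × 8 = 64
  FM-5: 7 × 8 × 7 = 392
  FM-6: 1 × 2 × 8 = 16
  FM-7: 10 × 8 × 2 = 160
Sorted descending: 540, 392, 350, 160, 64, 16, 15.
The second-highest RPN is 392 (FM-5).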